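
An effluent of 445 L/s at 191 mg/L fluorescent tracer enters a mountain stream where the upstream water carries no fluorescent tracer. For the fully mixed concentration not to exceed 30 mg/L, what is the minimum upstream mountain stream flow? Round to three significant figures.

2390 L/s

Set C_mix = 30: (Q·0 + 445.0·191.0) / (Q + 445.0) = 30
→ Q = 445.0·(191.0 − 30)/(30 − 0) = 2388 L/s.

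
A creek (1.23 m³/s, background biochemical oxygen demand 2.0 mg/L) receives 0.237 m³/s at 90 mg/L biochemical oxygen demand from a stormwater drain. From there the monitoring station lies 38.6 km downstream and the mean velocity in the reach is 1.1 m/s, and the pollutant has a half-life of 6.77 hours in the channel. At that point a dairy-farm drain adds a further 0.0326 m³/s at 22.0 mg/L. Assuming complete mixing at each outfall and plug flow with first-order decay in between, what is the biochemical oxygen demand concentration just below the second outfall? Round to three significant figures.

6.33 mg/L

Conservation of mass: C = (1.230·2.000 + 0.2370·90.00) / 1.467 = 23.79/1.467 = 16.22 mg/L; combined flow 1.467 m³/s.
Travel time t = 38.6·1000 / 1.1 = 35090 s = 9.747 h.
Half-life 6.77 h → k = ln 2 / 6.77 = 0.1024 h⁻¹ = 2.457 d⁻¹.
Decay over the reach: 16.22·exp(−kt) = 16.22·0.3686 = 5.978 mg/L.
At the second outfall, C = (1.467·5.978 + 0.03260·22.00) / (1.467 + 0.03260) = 6.326 mg/L.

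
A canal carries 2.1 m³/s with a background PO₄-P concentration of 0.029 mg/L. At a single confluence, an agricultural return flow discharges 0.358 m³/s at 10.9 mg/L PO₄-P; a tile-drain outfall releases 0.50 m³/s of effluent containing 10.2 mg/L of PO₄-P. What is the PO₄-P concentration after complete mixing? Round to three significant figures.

3.06 mg/L

Mass balance: C = (2.100·0.02900 + 0.3580·10.90 + 0.5000·10.20) / 2.958 = 9.063/2.958 = 3.064 mg/L.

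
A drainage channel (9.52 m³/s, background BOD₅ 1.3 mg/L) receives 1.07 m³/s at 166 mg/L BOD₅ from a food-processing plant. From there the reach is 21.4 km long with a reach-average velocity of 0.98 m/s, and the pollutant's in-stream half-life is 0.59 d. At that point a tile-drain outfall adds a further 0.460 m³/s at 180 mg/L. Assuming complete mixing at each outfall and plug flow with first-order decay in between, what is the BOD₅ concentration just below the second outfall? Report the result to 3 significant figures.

Conservation of mass: C = (9.520·1.300 + 1.070·166.0) / 10.59 = 190.0/10.59 = 17.94 mg/L; combined flow 10.59 m³/s.
Travel time t = 21.4·1000 / 0.98 = 21840 s = 6.066 h.
Half-life 0.59 d → k = ln 2 / 0.59 = 1.175 d⁻¹.
First-order decay: C = 17.94·exp(−k·t) = 17.94·0.7431 = 13.33 mg/L.
Second outfall: C = (10.59·13.33 + 0.4600·180.0)/11.05 = 20.27 mg/L.

20.3 mg/L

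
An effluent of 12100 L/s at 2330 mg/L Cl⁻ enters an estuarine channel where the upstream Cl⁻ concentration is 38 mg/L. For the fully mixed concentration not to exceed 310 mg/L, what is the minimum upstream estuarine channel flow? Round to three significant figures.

Set C_mix = 310: (Q·38.00 + 12100·2330) / (Q + 12100) = 310
→ Q = 12100·(2330 − 310)/(310 − 38.00) = 89860 L/s.

89900 L/s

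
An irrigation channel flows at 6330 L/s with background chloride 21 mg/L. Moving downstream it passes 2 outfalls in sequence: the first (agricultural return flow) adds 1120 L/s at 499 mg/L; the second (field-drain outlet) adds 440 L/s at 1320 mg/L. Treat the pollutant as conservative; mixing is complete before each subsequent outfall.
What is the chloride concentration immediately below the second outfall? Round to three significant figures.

161 mg/L

After outfall 1: Q = 6330 + 1120 = 7450 L/s; C = (6330·21.00 + 1120·499.0)/7450 = 92.86 mg/L.
After outfall 2: Q = 7450 + 440.0 = 7890 L/s; C = (7450·92.86 + 440.0·1320)/7890 = 161.3 mg/L.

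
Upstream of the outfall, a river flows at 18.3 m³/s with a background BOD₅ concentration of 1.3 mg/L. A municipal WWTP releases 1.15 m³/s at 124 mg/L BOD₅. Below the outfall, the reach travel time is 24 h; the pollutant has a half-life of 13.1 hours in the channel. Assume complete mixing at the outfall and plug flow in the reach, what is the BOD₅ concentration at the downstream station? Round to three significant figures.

2.40 mg/L

Conservation of mass: C = (18.30·1.300 + 1.150·124.0) / 19.45 = 166.4/19.45 = 8.555 mg/L.
Half-life 13.1 h → k = ln 2 / 13.1 = 0.05291 h⁻¹ = 1.270 d⁻¹.
First-order decay: C = 8.555·exp(−k·t) = 8.555·0.2809 = 2.403 mg/L.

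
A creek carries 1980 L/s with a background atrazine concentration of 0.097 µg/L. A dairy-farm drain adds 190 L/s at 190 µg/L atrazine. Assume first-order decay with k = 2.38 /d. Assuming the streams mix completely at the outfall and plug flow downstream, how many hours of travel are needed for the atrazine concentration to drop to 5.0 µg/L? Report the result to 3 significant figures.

Flow-weighted average: C = (1980·0.09700 + 190.0·190.0) / 2170 = 36290/2170 = 16.72 µg/L.
16.72·exp(−k·t) = 5.0 → t = ln(16.72/5.0)/k = 43830 s = 12.18 h.

12.2 h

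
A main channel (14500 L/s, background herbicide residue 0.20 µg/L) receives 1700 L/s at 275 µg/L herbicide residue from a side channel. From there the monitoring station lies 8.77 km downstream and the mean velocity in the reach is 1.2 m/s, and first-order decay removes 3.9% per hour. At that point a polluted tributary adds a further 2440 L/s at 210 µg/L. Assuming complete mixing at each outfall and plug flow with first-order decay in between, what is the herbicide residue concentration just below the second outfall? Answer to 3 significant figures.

Conservation of mass: C = (14500·0.2000 + 1700·275.0) / 16200 = 470400/16200 = 29.04 µg/L; combined flow 16200 L/s.
Travel time t = 8.77·1000 / 1.2 = 7308 s = 2.030 h.
3.9%/h lost → k = −ln(1 − 0.039) = 0.03978 h⁻¹.
Decay over the reach: 29.04·exp(−kt) = 29.04·0.9224 = 26.78 µg/L.
At the second outfall, C = (16200·26.78 + 2440·210.0) / (16200 + 2440) = 50.77 µg/L.

50.8 µg/L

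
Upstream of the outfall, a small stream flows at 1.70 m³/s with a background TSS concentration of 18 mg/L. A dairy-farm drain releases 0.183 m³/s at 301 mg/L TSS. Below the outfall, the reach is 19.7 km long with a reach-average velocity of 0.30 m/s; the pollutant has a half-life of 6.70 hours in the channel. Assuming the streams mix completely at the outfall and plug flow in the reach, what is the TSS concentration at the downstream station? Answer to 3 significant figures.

Flow-weighted average: C = (1.700·18.00 + 0.1830·301.0) / 1.883 = 85.68/1.883 = 45.50 mg/L.
Travel time t = 19.7·1000 / 0.30 = 65670 s = 18.24 h.
Half-life 6.70 h → k = ln 2 / 6.70 = 0.1035 h⁻¹ = 2.483 d⁻¹.
Decay over the reach: 45.50·exp(−kt) = 45.50·0.1515 = 6.894 mg/L.

6.89 mg/L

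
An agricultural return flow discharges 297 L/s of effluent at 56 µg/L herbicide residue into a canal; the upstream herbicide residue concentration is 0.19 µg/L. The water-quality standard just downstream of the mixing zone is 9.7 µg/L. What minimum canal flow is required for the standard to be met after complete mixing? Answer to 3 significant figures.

1450 L/s

Set C_mix = 9.7: (Q·0.1900 + 297.0·56.00) / (Q + 297.0) = 9.7
→ Q = 297.0·(56.00 − 9.7)/(9.7 − 0.1900) = 1446 L/s.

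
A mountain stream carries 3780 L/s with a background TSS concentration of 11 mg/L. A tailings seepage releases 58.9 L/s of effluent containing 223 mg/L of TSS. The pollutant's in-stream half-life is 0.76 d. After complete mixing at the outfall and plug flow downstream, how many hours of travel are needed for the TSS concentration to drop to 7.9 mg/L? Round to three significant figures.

Mass balance: C = (3780·11.00 + 58.90·223.0) / 3839 = 54710/3839 = 14.25 mg/L.
Half-life 0.76 d → k = ln 2 / 0.76 = 0.9120 d⁻¹.
14.25·exp(−k·t) = 7.9 → t = ln(14.25/7.9)/k = 55900 s = 15.53 h.

15.5 h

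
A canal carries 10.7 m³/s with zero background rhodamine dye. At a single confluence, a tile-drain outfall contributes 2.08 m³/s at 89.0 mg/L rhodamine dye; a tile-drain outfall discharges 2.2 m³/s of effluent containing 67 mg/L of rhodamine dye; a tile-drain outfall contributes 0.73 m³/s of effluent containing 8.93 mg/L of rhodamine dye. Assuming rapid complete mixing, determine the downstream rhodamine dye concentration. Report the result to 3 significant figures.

Conservation of mass: C = (10.70·0 + 2.080·89.00 + 2.200·67.00 + 0.7300·8.930) / 15.71 = 339.0/15.71 = 21.58 mg/L.

21.6 mg/L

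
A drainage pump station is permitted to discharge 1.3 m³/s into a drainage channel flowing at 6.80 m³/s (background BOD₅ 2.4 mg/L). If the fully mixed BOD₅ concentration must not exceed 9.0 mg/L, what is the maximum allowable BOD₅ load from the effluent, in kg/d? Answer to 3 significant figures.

Mass balance at the limit: 6.800·2.400 + 1.300·Cₑ = 8.100·9.0 → Cₑ = 43.52 mg/L.
Load = 1.300 m³/s × 43.52 g/m³ × 86 400 s/d = 4889 kg/d.

4890 kg/d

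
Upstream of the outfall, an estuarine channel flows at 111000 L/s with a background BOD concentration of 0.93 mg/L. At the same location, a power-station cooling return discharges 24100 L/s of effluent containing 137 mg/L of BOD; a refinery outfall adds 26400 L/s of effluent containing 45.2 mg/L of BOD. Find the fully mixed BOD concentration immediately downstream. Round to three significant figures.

28.5 mg/L

After mixing, C = (111000·0.9300 + 24100·137.0 + 26400·45.20) / 161500 = 4598000/161500 = 28.47 mg/L.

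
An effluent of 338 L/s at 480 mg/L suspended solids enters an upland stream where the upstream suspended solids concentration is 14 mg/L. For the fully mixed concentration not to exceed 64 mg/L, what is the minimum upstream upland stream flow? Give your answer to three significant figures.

2810 L/s

Set C_mix = 64: (Q·14.00 + 338.0·480.0) / (Q + 338.0) = 64
→ Q = 338.0·(480.0 − 64)/(64 − 14.00) = 2812 L/s.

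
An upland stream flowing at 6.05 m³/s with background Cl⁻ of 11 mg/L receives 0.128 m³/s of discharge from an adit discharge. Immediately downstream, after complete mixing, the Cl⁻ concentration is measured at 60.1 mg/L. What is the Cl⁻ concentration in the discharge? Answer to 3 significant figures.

2380 mg/L

Mass balance: 6.050·11.00 + 0.1280·Cₑ = 6.178·60.10
→ Cₑ = (6.178·60.10 − 6.050·11.00) / 0.1280 = 2381 mg/L.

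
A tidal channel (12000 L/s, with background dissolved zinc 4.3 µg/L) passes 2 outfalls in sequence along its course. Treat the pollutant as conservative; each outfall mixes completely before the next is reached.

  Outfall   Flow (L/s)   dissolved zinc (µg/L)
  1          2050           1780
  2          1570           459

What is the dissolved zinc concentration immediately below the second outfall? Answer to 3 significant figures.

283 µg/L

After outfall 1: Q = 12000 + 2050 = 14050 L/s; C = (12000·4.300 + 2050·1780)/14050 = 263.4 µg/L.
After outfall 2: Q = 14050 + 1570 = 15620 L/s; C = (14050·263.4 + 1570·459.0)/15620 = 283.0 µg/L.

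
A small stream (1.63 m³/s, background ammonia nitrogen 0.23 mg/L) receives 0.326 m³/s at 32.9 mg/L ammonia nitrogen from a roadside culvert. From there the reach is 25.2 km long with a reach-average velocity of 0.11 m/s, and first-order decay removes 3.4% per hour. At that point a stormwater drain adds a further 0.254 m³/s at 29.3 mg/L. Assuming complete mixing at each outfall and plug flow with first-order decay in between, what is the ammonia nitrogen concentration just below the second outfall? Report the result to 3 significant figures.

3.92 mg/L

Conservation of mass: C = (1.630·0.2300 + 0.3260·32.90) / 1.956 = 11.10/1.956 = 5.675 mg/L; combined flow 1.956 m³/s.
Travel time t = 25.2·1000 / 0.11 = 229100 s = 63.64 h.
3.4%/h lost → k = −ln(1 − 0.034) = 0.03459 h⁻¹.
After decay, C = 5.675 × e^(−kt) = 5.675 × 0.1107 = 0.6280 mg/L.
Second outfall: C = (1.956·0.6280 + 0.2540·29.30)/2.210 = 3.923 mg/L.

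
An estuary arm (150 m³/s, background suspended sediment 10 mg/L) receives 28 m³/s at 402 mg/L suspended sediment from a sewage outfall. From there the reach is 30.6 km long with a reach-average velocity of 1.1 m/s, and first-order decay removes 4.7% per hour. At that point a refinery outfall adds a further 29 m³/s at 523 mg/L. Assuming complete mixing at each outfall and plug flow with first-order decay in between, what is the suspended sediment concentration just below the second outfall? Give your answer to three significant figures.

Mass balance: C = (150.0·10.00 + 28.00·402.0) / 178.0 = 12760/178.0 = 71.66 mg/L; combined flow 178.0 m³/s.
Travel time t = 30.6·1000 / 1.1 = 27820 s = 7.727 h.
4.7%/h lost → k = −ln(1 − 0.047) = 0.04814 h⁻¹.
Applying C = C₀e^(−kt): 71.66 × 0.6894 = 49.40 mg/L.
Second outfall: C = (178.0·49.40 + 29.00·523.0)/207.0 = 115.8 mg/L.

116 mg/L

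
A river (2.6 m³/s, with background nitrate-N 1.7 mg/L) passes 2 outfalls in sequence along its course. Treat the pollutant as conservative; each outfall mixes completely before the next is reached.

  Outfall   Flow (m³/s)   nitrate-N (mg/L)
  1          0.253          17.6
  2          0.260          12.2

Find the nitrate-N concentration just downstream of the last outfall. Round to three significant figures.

After outfall 1: Q = 2.600 + 0.2530 = 2.853 m³/s; C = (2.600·1.700 + 0.2530·17.60)/2.853 = 3.110 mg/L.
After outfall 2: Q = 2.853 + 0.2600 = 3.113 m³/s; C = (2.853·3.110 + 0.2600·12.20)/3.113 = 3.869 mg/L.

3.87 mg/L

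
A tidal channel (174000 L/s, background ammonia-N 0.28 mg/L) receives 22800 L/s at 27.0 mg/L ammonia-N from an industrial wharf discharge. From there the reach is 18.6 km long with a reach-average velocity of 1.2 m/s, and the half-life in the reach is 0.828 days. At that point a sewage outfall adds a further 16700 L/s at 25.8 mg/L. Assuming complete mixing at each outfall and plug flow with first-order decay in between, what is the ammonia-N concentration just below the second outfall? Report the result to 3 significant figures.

Mixed concentration C = ΣQC/ΣQ = (174000·0.2800 + 22800·27.00) / 196800 = 664300/196800 = 3.376 mg/L; combined flow 196800 L/s.
Travel time t = 18.6·1000 / 1.2 = 15500 s = 4.306 h.
Half-life 0.828 d → k = ln 2 / 0.828 = 0.8371 d⁻¹.
Applying C = C₀e^(−kt): 3.376 × 0.8606 = 2.905 mg/L.
At the second outfall, C = (196800·2.905 + 16700·25.80) / (196800 + 16700) = 4.696 mg/L.

4.70 mg/L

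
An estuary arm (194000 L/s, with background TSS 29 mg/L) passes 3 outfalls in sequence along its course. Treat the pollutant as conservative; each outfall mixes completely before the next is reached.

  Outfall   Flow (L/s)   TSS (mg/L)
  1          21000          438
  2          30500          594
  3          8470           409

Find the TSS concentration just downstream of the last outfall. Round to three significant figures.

Below outfall 1: Q → 215000 L/s, C = (194000·29.00 + 21000·438.0)/215000 = 68.95 mg/L.
Below outfall 2: Q → 245500 L/s, C = (215000·68.95 + 30500·594.0)/245500 = 134.2 mg/L.
Below outfall 3: Q → 254000 L/s, C = (245500·134.2 + 8470·409.0)/254000 = 143.3 mg/L.

143 mg/L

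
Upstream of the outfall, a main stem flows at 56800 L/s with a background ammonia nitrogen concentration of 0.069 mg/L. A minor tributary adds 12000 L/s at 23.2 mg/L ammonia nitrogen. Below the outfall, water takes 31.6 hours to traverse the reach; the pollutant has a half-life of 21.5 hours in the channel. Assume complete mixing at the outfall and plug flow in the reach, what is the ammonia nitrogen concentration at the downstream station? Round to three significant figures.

1.48 mg/L

Mixed concentration C = ΣQC/ΣQ = (56800·0.06900 + 12000·23.20) / 68800 = 282300/68800 = 4.103 mg/L.
Half-life 21.5 h → k = ln 2 / 21.5 = 0.03224 h⁻¹ = 0.7737 d⁻¹.
Decay over the reach: 4.103·exp(−kt) = 4.103·0.3610 = 1.482 mg/L.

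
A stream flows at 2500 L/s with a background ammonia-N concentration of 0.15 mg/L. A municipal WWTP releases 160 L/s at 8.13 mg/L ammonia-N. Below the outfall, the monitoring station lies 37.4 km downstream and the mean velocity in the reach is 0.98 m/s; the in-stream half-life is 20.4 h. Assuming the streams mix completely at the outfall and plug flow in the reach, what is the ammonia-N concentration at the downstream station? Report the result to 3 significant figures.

After mixing, C = (2500·0.1500 + 160.0·8.130) / 2660 = 1676/2660 = 0.6300 mg/L.
Travel time t = 37.4·1000 / 0.98 = 38160 s = 10.60 h.
Half-life 20.4 h → k = ln 2 / 20.4 = 0.03398 h⁻¹ = 0.8155 d⁻¹.
Applying C = C₀e^(−kt): 0.6300 × 0.6975 = 0.4395 mg/L.

0.439 mg/L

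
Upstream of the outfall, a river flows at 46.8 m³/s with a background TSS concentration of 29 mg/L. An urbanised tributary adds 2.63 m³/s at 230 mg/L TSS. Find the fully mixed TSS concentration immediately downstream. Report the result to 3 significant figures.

39.7 mg/L

Mixed concentration C = ΣQC/ΣQ = (46.80·29.00 + 2.630·230.0) / 49.43 = 1962/49.43 = 39.69 mg/L.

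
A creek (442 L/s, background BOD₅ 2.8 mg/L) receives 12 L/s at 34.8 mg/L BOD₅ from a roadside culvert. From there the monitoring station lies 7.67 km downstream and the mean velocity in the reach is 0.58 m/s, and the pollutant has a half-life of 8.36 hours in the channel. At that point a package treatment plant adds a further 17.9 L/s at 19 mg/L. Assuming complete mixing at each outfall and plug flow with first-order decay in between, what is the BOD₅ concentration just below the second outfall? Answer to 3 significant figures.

Mixed concentration C = ΣQC/ΣQ = (442.0·2.800 + 12.00·34.80) / 454.0 = 1655/454.0 = 3.646 mg/L; combined flow 454.0 L/s.
Travel time t = 7.67·1000 / 0.58 = 13220 s = 3.673 h.
Half-life 8.36 h → k = ln 2 / 8.36 = 0.08291 h⁻¹ = 1.990 d⁻¹.
Applying C = C₀e^(−kt): 3.646 × 0.7374 = 2.689 mg/L.
At the second outfall, C = (454.0·2.689 + 17.90·19.00) / (454.0 + 17.90) = 3.307 mg/L.

3.31 mg/L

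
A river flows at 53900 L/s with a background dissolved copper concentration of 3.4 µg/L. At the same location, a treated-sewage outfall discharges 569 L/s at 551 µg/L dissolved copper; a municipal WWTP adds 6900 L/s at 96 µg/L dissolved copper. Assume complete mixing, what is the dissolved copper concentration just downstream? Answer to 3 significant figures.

18.9 µg/L

Conservation of mass: C = (53900·3.400 + 569.0·551.0 + 6900·96.00) / 61370 = 1159000/61370 = 18.89 µg/L.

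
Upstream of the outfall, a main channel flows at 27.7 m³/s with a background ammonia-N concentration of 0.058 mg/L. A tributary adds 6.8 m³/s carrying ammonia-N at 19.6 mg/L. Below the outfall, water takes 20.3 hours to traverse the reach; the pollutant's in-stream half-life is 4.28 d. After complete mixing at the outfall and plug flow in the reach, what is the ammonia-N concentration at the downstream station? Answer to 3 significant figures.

Mixed concentration C = ΣQC/ΣQ = (27.70·0.05800 + 6.800·19.60) / 34.50 = 134.9/34.50 = 3.910 mg/L.
Half-life 4.28 d → k = ln 2 / 4.28 = 0.1620 d⁻¹.
After decay, C = 3.910 × e^(−kt) = 3.910 × 0.8720 = 3.409 mg/L.

3.41 mg/L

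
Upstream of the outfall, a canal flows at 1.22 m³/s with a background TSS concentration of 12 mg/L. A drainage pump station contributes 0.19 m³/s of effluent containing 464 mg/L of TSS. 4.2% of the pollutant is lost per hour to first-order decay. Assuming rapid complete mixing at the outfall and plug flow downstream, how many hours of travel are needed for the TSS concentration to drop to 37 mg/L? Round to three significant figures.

After mixing, C = (1.220·12.00 + 0.1900·464.0) / 1.410 = 102.8/1.410 = 72.91 mg/L.
4.2%/h lost → k = −ln(1 − 0.042) = 0.04291 h⁻¹.
72.91·exp(−k·t) = 37 → t = ln(72.91/37)/k = 56910 s = 15.81 h.

15.8 h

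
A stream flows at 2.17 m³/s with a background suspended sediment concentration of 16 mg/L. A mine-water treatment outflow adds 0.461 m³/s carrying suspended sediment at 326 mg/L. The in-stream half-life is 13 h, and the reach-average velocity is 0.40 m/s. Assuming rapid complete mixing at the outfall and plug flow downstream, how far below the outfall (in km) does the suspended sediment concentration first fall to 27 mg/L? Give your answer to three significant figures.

25.9 km

Mass balance: C = (2.170·16.00 + 0.4610·326.0) / 2.631 = 185.0/2.631 = 70.32 mg/L.
Half-life 13 h → k = ln 2 / 13 = 0.05332 h⁻¹ = 1.280 d⁻¹.
Set 70.32·exp(−k·t) = 27 → t = ln(70.32/27)/k = 64630 s = 17.95 h.
Distance = v·t = 0.40·64630 = 25850 m = 25.85 km.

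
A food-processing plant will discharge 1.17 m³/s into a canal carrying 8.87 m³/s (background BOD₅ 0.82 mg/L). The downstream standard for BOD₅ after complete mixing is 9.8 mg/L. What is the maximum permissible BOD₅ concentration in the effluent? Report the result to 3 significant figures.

At the limit, (Qr·Cr + Qe·Cₑ)/(Qr + Qe) = 9.8:
Cₑ = (10.04·9.8 − 8.870·0.8200) / 1.170 = 77.88 mg/L.

77.9 mg/L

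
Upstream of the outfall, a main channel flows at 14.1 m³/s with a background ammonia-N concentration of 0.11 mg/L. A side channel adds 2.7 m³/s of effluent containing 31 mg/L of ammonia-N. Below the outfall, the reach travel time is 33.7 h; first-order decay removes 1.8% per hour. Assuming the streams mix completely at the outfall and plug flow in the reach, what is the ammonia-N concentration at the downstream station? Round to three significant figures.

2.75 mg/L

After mixing, C = (14.10·0.1100 + 2.700·31.00) / 16.80 = 85.25/16.80 = 5.074 mg/L.
1.8%/h lost → k = −ln(1 − 0.018) = 0.01816 h⁻¹.
First-order decay: C = 5.074·exp(−k·t) = 5.074·0.5422 = 2.751 mg/L.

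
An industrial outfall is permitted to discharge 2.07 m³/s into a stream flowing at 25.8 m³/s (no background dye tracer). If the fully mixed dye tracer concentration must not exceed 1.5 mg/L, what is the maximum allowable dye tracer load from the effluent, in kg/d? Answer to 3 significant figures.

Mass balance at the limit: 25.80·0 + 2.070·Cₑ = 27.87·1.5 → Cₑ = 20.20 mg/L.
Load = 2.070 m³/s × 20.20 g/m³ × 86 400 s/d = 3612 kg/d.

3610 kg/d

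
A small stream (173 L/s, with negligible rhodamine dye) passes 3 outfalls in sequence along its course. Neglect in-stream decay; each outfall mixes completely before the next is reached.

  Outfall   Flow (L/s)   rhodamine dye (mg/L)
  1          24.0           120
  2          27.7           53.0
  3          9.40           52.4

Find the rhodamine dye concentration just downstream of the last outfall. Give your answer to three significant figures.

20.7 mg/L

Below outfall 1: Q → 197.0 L/s, C = (173.0·0 + 24.00·120.0)/197.0 = 14.62 mg/L.
Below outfall 2: Q → 224.7 L/s, C = (197.0·14.62 + 27.70·53.00)/224.7 = 19.35 mg/L.
Below outfall 3: Q → 234.1 L/s, C = (224.7·19.35 + 9.400·52.40)/234.1 = 20.68 mg/L.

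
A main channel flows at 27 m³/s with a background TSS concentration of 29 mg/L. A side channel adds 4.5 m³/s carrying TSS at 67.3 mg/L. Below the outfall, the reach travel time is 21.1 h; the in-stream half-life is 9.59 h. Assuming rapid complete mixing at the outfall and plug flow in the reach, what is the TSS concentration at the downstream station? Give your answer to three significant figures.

7.50 mg/L

Mixed concentration C = ΣQC/ΣQ = (27.00·29.00 + 4.500·67.30) / 31.50 = 1086/31.50 = 34.47 mg/L.
Half-life 9.59 h → k = ln 2 / 9.59 = 0.07228 h⁻¹ = 1.735 d⁻¹.
First-order decay: C = 34.47·exp(−k·t) = 34.47·0.2176 = 7.501 mg/L.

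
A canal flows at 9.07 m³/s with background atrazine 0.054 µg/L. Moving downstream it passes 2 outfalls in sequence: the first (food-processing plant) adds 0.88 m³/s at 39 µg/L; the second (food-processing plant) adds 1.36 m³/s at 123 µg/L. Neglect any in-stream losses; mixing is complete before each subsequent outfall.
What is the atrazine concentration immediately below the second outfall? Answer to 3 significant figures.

Below outfall 1: Q → 9.950 m³/s, C = (9.070·0.05400 + 0.8800·39.00)/9.950 = 3.498 µg/L.
Below outfall 2: Q → 11.31 m³/s, C = (9.950·3.498 + 1.360·123.0)/11.31 = 17.87 µg/L.

17.9 µg/L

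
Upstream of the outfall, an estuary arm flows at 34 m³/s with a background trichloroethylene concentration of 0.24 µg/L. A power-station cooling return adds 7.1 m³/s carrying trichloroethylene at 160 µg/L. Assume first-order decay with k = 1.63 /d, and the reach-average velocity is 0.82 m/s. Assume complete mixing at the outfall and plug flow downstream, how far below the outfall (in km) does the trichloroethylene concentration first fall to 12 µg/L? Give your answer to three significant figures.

36.6 km

Mass balance: C = (34.00·0.2400 + 7.100·160.0) / 41.10 = 1144/41.10 = 27.84 µg/L.
Set 27.84·exp(−k·t) = 12 → t = ln(27.84/12)/k = 44610 s = 12.39 h.
Distance = v·t = 0.82·44610 = 36580 m = 36.58 km.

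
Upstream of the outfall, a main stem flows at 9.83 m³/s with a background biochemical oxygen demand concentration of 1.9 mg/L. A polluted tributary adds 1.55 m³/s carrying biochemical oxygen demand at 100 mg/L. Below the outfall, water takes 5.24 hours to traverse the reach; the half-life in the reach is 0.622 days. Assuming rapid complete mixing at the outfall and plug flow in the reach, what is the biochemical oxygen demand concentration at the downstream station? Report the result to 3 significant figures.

After mixing, C = (9.830·1.900 + 1.550·100.0) / 11.38 = 173.7/11.38 = 15.26 mg/L.
Half-life 0.622 d → k = ln 2 / 0.622 = 1.114 d⁻¹.
After decay, C = 15.26 × e^(−kt) = 15.26 × 0.7840 = 11.97 mg/L.

12.0 mg/L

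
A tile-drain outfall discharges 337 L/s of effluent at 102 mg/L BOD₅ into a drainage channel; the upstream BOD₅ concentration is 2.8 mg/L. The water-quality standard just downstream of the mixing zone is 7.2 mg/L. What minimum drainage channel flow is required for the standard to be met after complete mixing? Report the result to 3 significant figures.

7260 L/s

Set C_mix = 7.2: (Q·2.800 + 337.0·102.0) / (Q + 337.0) = 7.2
→ Q = 337.0·(102.0 − 7.2)/(7.2 − 2.800) = 7261 L/s.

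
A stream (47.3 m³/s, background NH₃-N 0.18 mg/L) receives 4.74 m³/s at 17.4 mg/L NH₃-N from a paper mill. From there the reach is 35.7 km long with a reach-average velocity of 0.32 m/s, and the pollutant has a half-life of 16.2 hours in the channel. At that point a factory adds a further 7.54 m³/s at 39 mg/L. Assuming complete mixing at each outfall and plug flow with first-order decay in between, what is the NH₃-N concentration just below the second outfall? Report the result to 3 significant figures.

Mass balance: C = (47.30·0.1800 + 4.740·17.40) / 52.04 = 90.99/52.04 = 1.748 mg/L; combined flow 52.04 m³/s.
Travel time t = 35.7·1000 / 0.32 = 111600 s = 30.99 h.
Half-life 16.2 h → k = ln 2 / 16.2 = 0.04279 h⁻¹ = 1.027 d⁻¹.
Decay over the reach: 1.748·exp(−kt) = 1.748·0.2656 = 0.4643 mg/L.
Second outfall: C = (52.04·0.4643 + 7.540·39.00)/59.58 = 5.341 mg/L.

5.34 mg/L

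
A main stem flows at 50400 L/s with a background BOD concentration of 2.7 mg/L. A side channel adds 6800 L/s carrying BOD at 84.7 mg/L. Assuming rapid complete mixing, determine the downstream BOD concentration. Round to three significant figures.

12.4 mg/L

Conservation of mass: C = (50400·2.700 + 6800·84.70) / 57200 = 712000/57200 = 12.45 mg/L.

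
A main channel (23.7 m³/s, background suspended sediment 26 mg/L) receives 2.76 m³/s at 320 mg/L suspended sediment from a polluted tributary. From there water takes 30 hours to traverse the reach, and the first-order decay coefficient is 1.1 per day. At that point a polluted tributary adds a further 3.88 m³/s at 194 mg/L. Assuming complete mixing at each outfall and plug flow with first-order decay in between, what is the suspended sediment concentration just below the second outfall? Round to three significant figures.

Mass balance: C = (23.70·26.00 + 2.760·320.0) / 26.46 = 1499/26.46 = 56.67 mg/L; combined flow 26.46 m³/s.
Applying C = C₀e^(−kt): 56.67 × 0.2528 = 14.33 mg/L.
Second outfall: C = (26.46·14.33 + 3.880·194.0)/30.34 = 37.30 mg/L.

37.3 mg/L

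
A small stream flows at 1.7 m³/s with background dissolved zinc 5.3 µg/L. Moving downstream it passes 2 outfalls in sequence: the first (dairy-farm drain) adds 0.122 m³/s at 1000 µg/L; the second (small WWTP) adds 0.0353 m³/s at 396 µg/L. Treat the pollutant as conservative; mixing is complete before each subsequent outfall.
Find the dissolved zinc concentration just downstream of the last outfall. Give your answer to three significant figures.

Below outfall 1: Q → 1.822 m³/s, C = (1.700·5.300 + 0.1220·1000)/1.822 = 71.90 µg/L.
Below outfall 2: Q → 1.857 m³/s, C = (1.822·71.90 + 0.03530·396.0)/1.857 = 78.06 µg/L.

78.1 µg/L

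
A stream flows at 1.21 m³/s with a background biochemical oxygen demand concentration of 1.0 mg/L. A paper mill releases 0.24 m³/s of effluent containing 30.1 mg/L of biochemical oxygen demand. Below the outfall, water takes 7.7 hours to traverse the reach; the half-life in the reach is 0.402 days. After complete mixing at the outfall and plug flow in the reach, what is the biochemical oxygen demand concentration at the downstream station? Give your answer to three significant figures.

Conservation of mass: C = (1.210·1.000 + 0.2400·30.10) / 1.450 = 8.434/1.450 = 5.817 mg/L.
Half-life 0.402 d → k = ln 2 / 0.402 = 1.724 d⁻¹.
Applying C = C₀e^(−kt): 5.817 × 0.5751 = 3.345 mg/L.

3.35 mg/L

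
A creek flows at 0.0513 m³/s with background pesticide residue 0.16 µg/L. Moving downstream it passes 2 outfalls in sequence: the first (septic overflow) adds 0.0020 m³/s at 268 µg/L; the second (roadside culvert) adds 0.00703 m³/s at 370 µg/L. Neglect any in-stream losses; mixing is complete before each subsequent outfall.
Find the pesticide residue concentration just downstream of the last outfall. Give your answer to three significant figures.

After outfall 1: Q = 0.05130 + 0.002000 = 0.05330 m³/s; C = (0.05130·0.1600 + 0.002000·268.0)/0.05330 = 10.21 µg/L.
After outfall 2: Q = 0.05330 + 0.007030 = 0.06033 m³/s; C = (0.05330·10.21 + 0.007030·370.0)/0.06033 = 52.14 µg/L.

52.1 µg/L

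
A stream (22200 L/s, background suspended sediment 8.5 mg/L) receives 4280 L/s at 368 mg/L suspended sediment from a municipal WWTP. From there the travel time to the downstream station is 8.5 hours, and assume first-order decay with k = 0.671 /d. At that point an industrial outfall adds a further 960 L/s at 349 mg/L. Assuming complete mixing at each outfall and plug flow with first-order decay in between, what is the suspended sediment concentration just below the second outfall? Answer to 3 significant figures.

62.9 mg/L

Flow-weighted average: C = (22200·8.500 + 4280·368.0) / 26480 = 1764000/26480 = 66.61 mg/L; combined flow 26480 L/s.
Decay over the reach: 66.61·exp(−kt) = 66.61·0.7885 = 52.52 mg/L.
At the second outfall, C = (26480·52.52 + 960.0·349.0) / (26480 + 960.0) = 62.89 mg/L.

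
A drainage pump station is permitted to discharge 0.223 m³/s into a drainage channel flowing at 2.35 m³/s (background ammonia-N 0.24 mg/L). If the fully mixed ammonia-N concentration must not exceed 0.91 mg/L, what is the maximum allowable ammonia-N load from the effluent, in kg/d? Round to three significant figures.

Mass balance at the limit: 2.350·0.2400 + 0.2230·Cₑ = 2.573·0.91 → Cₑ = 7.971 mg/L.
Load = 0.2230 m³/s × 7.971 g/m³ × 86 400 s/d = 153.6 kg/d.

154 kg/d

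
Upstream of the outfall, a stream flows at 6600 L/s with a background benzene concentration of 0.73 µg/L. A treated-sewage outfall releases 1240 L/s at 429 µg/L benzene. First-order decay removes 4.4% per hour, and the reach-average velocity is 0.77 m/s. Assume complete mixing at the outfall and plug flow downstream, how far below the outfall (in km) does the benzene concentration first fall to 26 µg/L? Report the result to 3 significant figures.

59.6 km

After mixing, C = (6600·0.7300 + 1240·429.0) / 7840 = 536800/7840 = 68.47 µg/L.
4.4%/h lost → k = −ln(1 − 0.044) = 0.04500 h⁻¹.
Set 68.47·exp(−k·t) = 26 → t = ln(68.47/26)/k = 77460 s = 21.52 h.
Distance = v·t = 0.77·77460 = 59650 m = 59.65 km.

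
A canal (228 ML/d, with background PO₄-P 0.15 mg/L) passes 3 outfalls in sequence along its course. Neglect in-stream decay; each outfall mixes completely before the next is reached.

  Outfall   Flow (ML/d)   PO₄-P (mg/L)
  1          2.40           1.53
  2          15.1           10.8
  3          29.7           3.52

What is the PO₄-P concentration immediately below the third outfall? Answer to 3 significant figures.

After outfall 1: Q = 228.0 + 2.400 = 230.4 ML/d; C = (228.0·0.1500 + 2.400·1.530)/230.4 = 0.1644 mg/L.
After outfall 2: Q = 230.4 + 15.10 = 245.5 ML/d; C = (230.4·0.1644 + 15.10·10.80)/245.5 = 0.8185 mg/L.
After outfall 3: Q = 245.5 + 29.70 = 275.2 ML/d; C = (245.5·0.8185 + 29.70·3.520)/275.2 = 1.110 mg/L.

1.11 mg/L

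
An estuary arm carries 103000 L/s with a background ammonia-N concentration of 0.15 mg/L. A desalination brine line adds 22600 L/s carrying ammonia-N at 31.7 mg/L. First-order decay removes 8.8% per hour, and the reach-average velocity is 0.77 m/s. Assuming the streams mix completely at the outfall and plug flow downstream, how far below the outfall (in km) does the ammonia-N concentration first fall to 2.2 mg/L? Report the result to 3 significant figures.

Conservation of mass: C = (103000·0.1500 + 22600·31.70) / 125600 = 731900/125600 = 5.827 mg/L.
8.8%/h lost → k = −ln(1 − 0.088) = 0.09212 h⁻¹.
Set 5.827·exp(−k·t) = 2.2 → t = ln(5.827/2.2)/k = 38070 s = 10.57 h.
Distance = v·t = 0.77·38070 = 29310 m = 29.31 km.

29.3 km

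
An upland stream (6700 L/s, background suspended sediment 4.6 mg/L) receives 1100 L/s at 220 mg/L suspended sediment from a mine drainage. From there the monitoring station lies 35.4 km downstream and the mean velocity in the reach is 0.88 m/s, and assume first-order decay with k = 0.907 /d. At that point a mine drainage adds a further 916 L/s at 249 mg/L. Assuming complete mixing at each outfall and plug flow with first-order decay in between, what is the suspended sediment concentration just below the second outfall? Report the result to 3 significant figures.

46.7 mg/L

Conservation of mass: C = (6700·4.600 + 1100·220.0) / 7800 = 272800/7800 = 34.98 mg/L; combined flow 7800 L/s.
Travel time t = 35.4·1000 / 0.88 = 40230 s = 11.17 h.
After decay, C = 34.98 × e^(−kt) = 34.98 × 0.6555 = 22.93 mg/L.
At the second outfall, C = (7800·22.93 + 916.0·249.0) / (7800 + 916.0) = 46.69 mg/L.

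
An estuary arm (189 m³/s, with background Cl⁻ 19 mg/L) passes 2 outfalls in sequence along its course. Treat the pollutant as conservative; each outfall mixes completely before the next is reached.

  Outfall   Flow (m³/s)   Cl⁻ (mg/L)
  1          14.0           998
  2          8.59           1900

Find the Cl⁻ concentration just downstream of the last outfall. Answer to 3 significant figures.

Outfall 1: combined Q = 203.0 m³/s; C = (189.0·19.00 + 14.00·998.0)/203.0 = 86.52 mg/L.
Outfall 2: combined Q = 211.6 m³/s; C = (203.0·86.52 + 8.590·1900)/211.6 = 160.1 mg/L.

160 mg/L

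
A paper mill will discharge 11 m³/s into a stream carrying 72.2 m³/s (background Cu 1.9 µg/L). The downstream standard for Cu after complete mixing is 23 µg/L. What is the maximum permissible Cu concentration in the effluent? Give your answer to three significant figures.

At the limit, (Qr·Cr + Qe·Cₑ)/(Qr + Qe) = 23:
Cₑ = (83.20·23 − 72.20·1.900) / 11.00 = 161.5 µg/L.

161 µg/L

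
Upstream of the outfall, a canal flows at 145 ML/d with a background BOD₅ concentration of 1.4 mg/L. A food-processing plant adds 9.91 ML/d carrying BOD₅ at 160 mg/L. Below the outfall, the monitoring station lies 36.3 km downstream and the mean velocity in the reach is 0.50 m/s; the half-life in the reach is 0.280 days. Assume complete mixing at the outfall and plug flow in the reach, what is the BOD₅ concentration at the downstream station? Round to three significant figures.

1.44 mg/L

Mass balance: C = (145.0·1.400 + 9.910·160.0) / 154.9 = 1789/154.9 = 11.55 mg/L.
Travel time t = 36.3·1000 / 0.50 = 72600 s = 20.17 h.
Half-life 0.280 d → k = ln 2 / 0.280 = 2.476 d⁻¹.
Decay over the reach: 11.55·exp(−kt) = 11.55·0.1249 = 1.442 mg/L.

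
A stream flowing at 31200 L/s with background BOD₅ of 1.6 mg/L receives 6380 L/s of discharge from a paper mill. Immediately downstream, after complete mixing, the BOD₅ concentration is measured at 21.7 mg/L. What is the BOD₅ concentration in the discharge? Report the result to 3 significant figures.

120 mg/L

Mass balance: 31200·1.600 + 6380·Cₑ = 37580·21.70
→ Cₑ = (37580·21.70 − 31200·1.600) / 6380 = 120.0 mg/L.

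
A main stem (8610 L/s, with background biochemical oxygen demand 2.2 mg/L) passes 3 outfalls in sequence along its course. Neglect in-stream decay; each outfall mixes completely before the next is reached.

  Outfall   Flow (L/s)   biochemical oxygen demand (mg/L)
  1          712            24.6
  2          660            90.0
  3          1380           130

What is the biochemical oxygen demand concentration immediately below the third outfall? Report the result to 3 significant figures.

After outfall 1: Q = 8610 + 712.0 = 9322 L/s; C = (8610·2.200 + 712.0·24.60)/9322 = 3.911 mg/L.
After outfall 2: Q = 9322 + 660.0 = 9982 L/s; C = (9322·3.911 + 660.0·90.00)/9982 = 9.603 mg/L.
After outfall 3: Q = 9982 + 1380 = 11360 L/s; C = (9982·9.603 + 1380·130.0)/11360 = 24.23 mg/L.

24.2 mg/L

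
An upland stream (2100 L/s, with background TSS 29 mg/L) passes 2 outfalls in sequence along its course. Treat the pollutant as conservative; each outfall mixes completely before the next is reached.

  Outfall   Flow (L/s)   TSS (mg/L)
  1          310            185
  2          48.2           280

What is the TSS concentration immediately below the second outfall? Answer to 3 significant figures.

53.6 mg/L

After outfall 1: Q = 2100 + 310.0 = 2410 L/s; C = (2100·29.00 + 310.0·185.0)/2410 = 49.07 mg/L.
After outfall 2: Q = 2410 + 48.20 = 2458 L/s; C = (2410·49.07 + 48.20·280.0)/2458 = 53.59 mg/L.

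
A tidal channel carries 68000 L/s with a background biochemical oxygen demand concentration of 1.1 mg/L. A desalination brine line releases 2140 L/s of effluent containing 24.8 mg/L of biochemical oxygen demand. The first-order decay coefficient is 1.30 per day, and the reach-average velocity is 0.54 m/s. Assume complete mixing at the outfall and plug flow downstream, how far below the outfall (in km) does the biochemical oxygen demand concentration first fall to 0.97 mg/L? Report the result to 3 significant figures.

22.6 km

After mixing, C = (68000·1.100 + 2140·24.80) / 70140 = 127900/70140 = 1.823 mg/L.
Set 1.823·exp(−k·t) = 0.97 → t = ln(1.823/0.97)/k = 41940 s = 11.65 h.
Distance = v·t = 0.54·41940 = 22650 m = 22.65 km.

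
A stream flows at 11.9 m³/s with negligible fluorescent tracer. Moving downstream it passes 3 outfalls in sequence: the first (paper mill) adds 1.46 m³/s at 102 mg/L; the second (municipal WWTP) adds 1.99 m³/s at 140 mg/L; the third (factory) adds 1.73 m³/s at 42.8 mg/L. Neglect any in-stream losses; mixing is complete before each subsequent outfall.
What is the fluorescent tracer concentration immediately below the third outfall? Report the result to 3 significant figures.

29.4 mg/L

After outfall 1: Q = 11.90 + 1.460 = 13.36 m³/s; C = (11.90·0 + 1.460·102.0)/13.36 = 11.15 mg/L.
After outfall 2: Q = 13.36 + 1.990 = 15.35 m³/s; C = (13.36·11.15 + 1.990·140.0)/15.35 = 27.85 mg/L.
After outfall 3: Q = 15.35 + 1.730 = 17.08 m³/s; C = (15.35·27.85 + 1.730·42.80)/17.08 = 29.37 mg/L.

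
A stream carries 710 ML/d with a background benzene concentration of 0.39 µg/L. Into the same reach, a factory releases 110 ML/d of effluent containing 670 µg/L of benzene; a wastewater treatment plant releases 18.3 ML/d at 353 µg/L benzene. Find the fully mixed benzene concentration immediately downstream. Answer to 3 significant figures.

96.0 µg/L

Conservation of mass: C = (710.0·0.3900 + 110.0·670.0 + 18.30·353.0) / 838.3 = 80440/838.3 = 95.95 µg/L.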